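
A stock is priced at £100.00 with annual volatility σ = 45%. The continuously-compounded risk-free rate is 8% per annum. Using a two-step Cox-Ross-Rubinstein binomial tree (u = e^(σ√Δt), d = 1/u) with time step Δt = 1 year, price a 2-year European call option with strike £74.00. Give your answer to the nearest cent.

CRR parameters: u = e^(σ√Δt) = e^(0.45·√1) = 1.5683, d = 1/u = 0.6376
Per-period rate: rΔt = 0.08·1 = 0.08, so R = e^0.08 = 1.0833
Risk-neutral probability p = (e^0.08 − 0.6376)/(1.5683 − 0.6376) = 0.4457/0.9307 = 0.4789
Terminal stock prices: S_uu = 246, S_ud = 100, S_dd = 40.66
Terminal payoffs (S − K): max(172, 0) = 172, max(26, 0) = 26, max(-33.34, 0) = 0
Node u (S = 156.8): V_u = e^(−0.08)·[0.4789·171.9603 + 0.5211·26.0000] = 88.5206
Node d (S = 63.76): V_d = e^(−0.08)·[0.4789·26.0000 + 0.5211·0.0000] = 11.4929
Node 0 (S = 100): V_0 = e^(−0.08)·[0.4789·88.5206 + 0.5211·11.4929] = 44.6582

£44.66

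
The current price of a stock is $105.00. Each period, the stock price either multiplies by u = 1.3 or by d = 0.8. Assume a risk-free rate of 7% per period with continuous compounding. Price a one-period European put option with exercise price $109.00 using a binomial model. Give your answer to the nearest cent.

Risk-neutral probability p = (e^0.07 − 0.8)/(1.3 − 0.8) = 0.2725/0.5000 = 0.5450
Terminal stock prices: S_u = 136.5, S_d = 84
Terminal payoffs (K − S): max(-27.5, 0) = 0, max(25, 0) = 25
Node 0 (S = 105): V_0 = e^(−0.07)·[0.5450·0.0000 + 0.4550·25.0000] = 10.6056

$10.61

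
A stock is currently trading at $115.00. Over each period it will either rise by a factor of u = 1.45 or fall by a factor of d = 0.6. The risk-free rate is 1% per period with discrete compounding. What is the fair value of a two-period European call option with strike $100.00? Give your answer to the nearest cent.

Risk-neutral probability p = (1 + 0.01 − 0.6)/(1.45 − 0.6) = 0.4100/0.8500 = 0.4824
Terminal stock prices: S_uu = 241.8, S_ud = 100, S_dd = 41.4
Terminal payoffs (S − K): max(141.8, 0) = 141.8, max(0.05, 0) = 0.05, max(-58.6, 0) = 0
Node u (S = 166.8): V_u = 1/1.01·[0.4824·141.7875 + 0.5176·0.0500] = 67.7401
Node d (S = 69): V_d = 1/1.01·[0.4824·0.0500 + 0.5176·0.0000] = 0.0239
Node 0 (S = 115): V_0 = 1/1.01·[0.4824·67.7401 + 0.5176·0.0239] = 32.3634

$32.36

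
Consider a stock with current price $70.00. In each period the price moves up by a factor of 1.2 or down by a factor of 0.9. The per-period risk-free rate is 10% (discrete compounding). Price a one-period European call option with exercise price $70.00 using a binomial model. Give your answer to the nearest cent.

$8.48

Risk-neutral probability p = (1 + 0.1 − 0.9)/(1.2 − 0.9) = 0.2000/0.3000 = 0.6667
Terminal stock prices: S_u = 84, S_d = 63
Terminal payoffs (S − K): max(14, 0) = 14, max(-7, 0) = 0
Node 0 (S = 70): V_0 = 1/1.1·[0.6667·14.0000 + 0.3333·0.0000] = 8.4848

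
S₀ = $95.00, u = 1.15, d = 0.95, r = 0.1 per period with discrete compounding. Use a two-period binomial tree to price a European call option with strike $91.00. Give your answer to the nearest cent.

Risk-neutral probability p = (1 + 0.1 − 0.95)/(1.15 − 0.95) = 0.1500/0.2000 = 0.7500
Terminal stock prices: S_uu = 125.6, S_ud = 103.8, S_dd = 85.74
Terminal payoffs (S − K): max(34.64, 0) = 34.64, max(12.79, 0) = 12.79, max(-5.263, 0) = 0
Node u (S = 109.2): V_u = 1/1.1·[0.7500·34.6375 + 0.2500·12.7875] = 26.5227
Node d (S = 90.25): V_d = 1/1.1·[0.7500·12.7875 + 0.2500·0.0000] = 8.7187
Node 0 (S = 95): V_0 = 1/1.1·[0.7500·26.5227 + 0.2500·8.7187] = 20.0652

$20.07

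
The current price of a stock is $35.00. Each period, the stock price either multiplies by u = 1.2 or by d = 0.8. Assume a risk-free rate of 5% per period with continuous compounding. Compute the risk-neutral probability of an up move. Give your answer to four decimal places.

Risk-neutral probability p = (e^0.05 − 0.8)/(1.2 − 0.8) = 0.2513/0.4000 = 0.6282

p = 0.6282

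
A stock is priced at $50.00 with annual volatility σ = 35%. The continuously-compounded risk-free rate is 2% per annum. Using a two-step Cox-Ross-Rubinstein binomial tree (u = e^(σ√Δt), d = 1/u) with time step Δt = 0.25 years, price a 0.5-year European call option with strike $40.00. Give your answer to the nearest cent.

CRR parameters: u = e^(σ√Δt) = e^(0.35·√0.25) = 1.1912, d = 1/u = 0.8395
Per-period rate: rΔt = 0.02·0.25 = 0.005, so R = e^0.005 = 1.0050
Risk-neutral probability p = (e^0.005 − 0.8395)/(1.1912 − 0.8395) = 0.1656/0.3518 = 0.4706
Terminal stock prices: S_uu = 70.95, S_ud = 50, S_dd = 35.23
Terminal payoffs (S − K): max(30.95, 0) = 30.95, max(10, 0) = 10, max(-4.766, 0) = 0
Node u (S = 59.56): V_u = e^(−0.005)·[0.4706·30.9534 + 0.5294·10.0000] = 19.7618
Node d (S = 41.97): V_d = e^(−0.005)·[0.4706·10.0000 + 0.5294·0.0000] = 4.6826
Node 0 (S = 50): V_0 = e^(−0.005)·[0.4706·19.7618 + 0.5294·4.6826] = 11.7203

$11.72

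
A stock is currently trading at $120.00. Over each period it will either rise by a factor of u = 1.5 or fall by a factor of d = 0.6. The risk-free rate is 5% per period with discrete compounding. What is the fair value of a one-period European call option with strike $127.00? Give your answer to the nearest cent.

$25.24

Risk-neutral probability p = (1 + 0.05 − 0.6)/(1.5 − 0.6) = 0.4500/0.9000 = 0.5000
Terminal stock prices: S_u = 180, S_d = 72
Terminal payoffs (S − K): max(53, 0) = 53, max(-55, 0) = 0
Node 0 (S = 120): V_0 = 1/1.05·[0.5000·53.0000 + 0.5000·0.0000] = 25.2381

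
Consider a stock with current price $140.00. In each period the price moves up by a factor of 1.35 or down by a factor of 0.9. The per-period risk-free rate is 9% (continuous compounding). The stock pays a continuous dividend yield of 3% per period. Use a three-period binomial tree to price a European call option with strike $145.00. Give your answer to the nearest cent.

$25.87

Per-period risk-free factor R = e^0.09 = 1.0942; dividend-adjusted growth = e^(0.09−0.03) = 1.0618.
Risk-neutral probability p = (1.0618 − 0.9)/(1.35 − 0.9) = 0.1618/0.4500 = 0.3596
Terminal stock prices: S_uuu = 344.5, S_uud = 229.6, S_udd = 153.1, S_ddd = 102.1
Terminal payoffs (S − K): max(199.5, 0) = 199.5, max(84.64, 0) = 84.64, max(8.09, 0) = 8.09, max(-42.94, 0) = 0
Node uu (S = 255.2): V_uu = e^(−0.09)·[0.3596·199.4525 + 0.6404·84.6350] = 115.0892
Node ud (S = 170.1): V_ud = e^(−0.09)·[0.3596·84.6350 + 0.6404·8.0900] = 32.5528
Node dd (S = 113.4): V_dd = e^(−0.09)·[0.3596·8.0900 + 0.6404·0.0000] = 2.6590
Node u (S = 189): V_u = e^(−0.09)·[0.3596·115.0892 + 0.6404·32.5528] = 56.8793
Node d (S = 126): V_d = e^(−0.09)·[0.3596·32.5528 + 0.6404·2.6590] = 12.2558
Node 0 (S = 140): V_0 = e^(−0.09)·[0.3596·56.8793 + 0.6404·12.2558] = 25.8679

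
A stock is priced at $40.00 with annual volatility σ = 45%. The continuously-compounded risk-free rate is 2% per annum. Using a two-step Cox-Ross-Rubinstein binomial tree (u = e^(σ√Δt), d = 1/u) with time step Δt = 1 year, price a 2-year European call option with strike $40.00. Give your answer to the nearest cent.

CRR parameters: u = e^(σ√Δt) = e^(0.45·√1) = 1.5683, d = 1/u = 0.6376
Per-period rate: rΔt = 0.02·1 = 0.02, so R = e^0.02 = 1.0202
Risk-neutral probability p = (e^0.02 − 0.6376)/(1.5683 − 0.6376) = 0.3826/0.9307 = 0.4111
Terminal stock prices: S_uu = 98.38, S_ud = 40, S_dd = 16.26
Terminal payoffs (S − K): max(58.38, 0) = 58.38, max(0, 0) = 0, max(-23.74, 0) = 0
Node u (S = 62.73): V_u = e^(−0.02)·[0.4111·58.3841 + 0.5889·0.0000] = 23.5245
Node d (S = 25.51): V_d = e^(−0.02)·[0.4111·0.0000 + 0.5889·0.0000] = 0.0000
Node 0 (S = 40): V_0 = e^(−0.02)·[0.4111·23.5245 + 0.5889·0.0000] = 9.4787

$9.48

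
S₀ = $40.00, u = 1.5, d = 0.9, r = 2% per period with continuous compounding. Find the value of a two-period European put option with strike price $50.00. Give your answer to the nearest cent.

Risk-neutral probability p = (e^0.02 − 0.9)/(1.5 − 0.9) = 0.1202/0.6000 = 0.2003
Terminal stock prices: S_uu = 90, S_ud = 54, S_dd = 32.4
Terminal payoffs (K − S): max(-40, 0) = 0, max(-4, 0) = 0, max(17.6, 0) = 17.6
Node u (S = 60): V_u = e^(−0.02)·[0.2003·0.0000 + 0.7997·0.0000] = 0.0000
Node d (S = 36): V_d = e^(−0.02)·[0.2003·0.0000 + 0.7997·17.6000] = 13.7954
Node 0 (S = 40): V_0 = e^(−0.02)·[0.2003·0.0000 + 0.7997·13.7954] = 10.8133

$10.81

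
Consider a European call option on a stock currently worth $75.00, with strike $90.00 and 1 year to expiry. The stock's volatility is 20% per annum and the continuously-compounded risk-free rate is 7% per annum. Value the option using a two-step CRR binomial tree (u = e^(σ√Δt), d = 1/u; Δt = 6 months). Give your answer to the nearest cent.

CRR parameters: u = e^(σ√Δt) = e^(0.2·√0.5) = 1.1519, d = 1/u = 0.8681
Per-period rate: rΔt = 0.07·0.5 = 0.035, so R = e^0.035 = 1.0356
Risk-neutral probability p = (e^0.035 − 0.8681)/(1.1519 − 0.8681) = 0.1675/0.2838 = 0.5902
Terminal stock prices: S_uu = 99.52, S_ud = 75, S_dd = 56.52
Terminal payoffs (S − K): max(9.517, 0) = 9.517, max(-15, 0) = 0, max(-33.48, 0) = 0
Node u (S = 86.39): V_u = e^(−0.035)·[0.5902·9.5172 + 0.4098·0.0000] = 5.4241
Node d (S = 65.11): V_d = e^(−0.035)·[0.5902·0.0000 + 0.4098·0.0000] = 0.0000
Node 0 (S = 75): V_0 = e^(−0.035)·[0.5902·5.4241 + 0.4098·0.0000] = 3.0913

$3.09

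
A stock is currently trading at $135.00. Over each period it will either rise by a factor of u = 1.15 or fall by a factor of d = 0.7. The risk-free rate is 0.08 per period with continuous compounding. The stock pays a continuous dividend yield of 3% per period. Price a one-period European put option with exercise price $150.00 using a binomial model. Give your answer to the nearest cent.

$11.24

Per-period risk-free factor R = e^0.08 = 1.0833; dividend-adjusted growth = e^(0.08−0.03) = 1.0513.
Risk-neutral probability p = (1.0513 − 0.7)/(1.15 − 0.7) = 0.3513/0.4500 = 0.7806
Terminal stock prices: S_u = 155.2, S_d = 94.5
Terminal payoffs (K − S): max(-5.25, 0) = 0, max(55.5, 0) = 55.5
Node 0 (S = 135): V_0 = e^(−0.08)·[0.7806·0.0000 + 0.2194·55.5000] = 11.2404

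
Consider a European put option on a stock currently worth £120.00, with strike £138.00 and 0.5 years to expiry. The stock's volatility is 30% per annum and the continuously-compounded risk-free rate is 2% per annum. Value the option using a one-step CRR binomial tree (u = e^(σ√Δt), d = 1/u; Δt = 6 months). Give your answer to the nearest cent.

£21.45

CRR parameters: u = e^(σ√Δt) = e^(0.3·√0.5) = 1.2363, d = 1/u = 0.8089
Per-period rate: rΔt = 0.02·0.5 = 0.01, so R = e^0.01 = 1.0101
Risk-neutral probability p = (e^0.01 − 0.8089)/(1.2363 − 0.8089) = 0.2012/0.4275 = 0.4707
Terminal stock prices: S_u = 148.4, S_d = 97.06
Terminal payoffs (K − S): max(-10.36, 0) = 0, max(40.94, 0) = 40.94
Node 0 (S = 120): V_0 = e^(−0.01)·[0.4707·0.0000 + 0.5293·40.9371] = 21.4533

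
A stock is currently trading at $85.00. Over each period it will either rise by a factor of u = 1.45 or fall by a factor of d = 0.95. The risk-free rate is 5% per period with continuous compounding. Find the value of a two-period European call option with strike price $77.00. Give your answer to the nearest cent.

Risk-neutral probability p = (e^0.05 − 0.95)/(1.45 − 0.95) = 0.1013/0.5000 = 0.2025
Terminal stock prices: S_uu = 178.7, S_ud = 117.1, S_dd = 76.71
Terminal payoffs (S − K): max(101.7, 0) = 101.7, max(40.09, 0) = 40.09, max(-0.2875, 0) = 0
Node u (S = 123.2): V_u = e^(−0.05)·[0.2025·101.7125 + 0.7975·40.0875] = 50.0053
Node d (S = 80.75): V_d = e^(−0.05)·[0.2025·40.0875 + 0.7975·0.0000] = 7.7234
Node 0 (S = 85): V_0 = e^(−0.05)·[0.2025·50.0053 + 0.7975·7.7234] = 15.4930

$15.49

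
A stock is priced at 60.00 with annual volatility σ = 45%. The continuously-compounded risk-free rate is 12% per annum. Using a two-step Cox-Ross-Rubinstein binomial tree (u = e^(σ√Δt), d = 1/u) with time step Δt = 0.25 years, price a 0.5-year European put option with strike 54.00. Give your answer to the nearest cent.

3.54

CRR parameters: u = e^(σ√Δt) = e^(0.45·√0.25) = 1.2523, d = 1/u = 0.7985
Per-period rate: rΔt = 0.12·0.25 = 0.03, so R = e^0.03 = 1.0305
Risk-neutral probability p = (e^0.03 − 0.7985)/(1.2523 − 0.7985) = 0.2319/0.4538 = 0.5111
Terminal stock prices: S_uu = 94.1, S_ud = 60, S_dd = 38.26
Terminal payoffs (K − S): max(-40.1, 0) = 0, max(-6, 0) = 0, max(15.74, 0) = 15.74
Node u (S = 75.14): V_u = e^(−0.03)·[0.5111·0.0000 + 0.4889·0.0000] = 0.0000
Node d (S = 47.91): V_d = e^(−0.03)·[0.5111·0.0000 + 0.4889·15.7423] = 7.4690
Node 0 (S = 60): V_0 = e^(−0.03)·[0.5111·0.0000 + 0.4889·7.4690] = 3.5437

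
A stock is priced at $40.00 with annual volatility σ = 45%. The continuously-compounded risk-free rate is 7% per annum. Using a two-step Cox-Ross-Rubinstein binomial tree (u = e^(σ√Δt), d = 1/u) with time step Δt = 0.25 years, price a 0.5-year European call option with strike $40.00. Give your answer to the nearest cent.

$5.12

CRR parameters: u = e^(σ√Δt) = e^(0.45·√0.25) = 1.2523, d = 1/u = 0.7985
Per-period rate: rΔt = 0.07·0.25 = 0.0175, so R = e^0.0175 = 1.0177
Risk-neutral probability p = (e^0.0175 − 0.7985)/(1.2523 − 0.7985) = 0.2191/0.4538 = 0.4829
Terminal stock prices: S_uu = 62.73, S_ud = 40, S_dd = 25.51
Terminal payoffs (S − K): max(22.73, 0) = 22.73, max(0, 0) = 0, max(-14.49, 0) = 0
Node u (S = 50.09): V_u = e^(−0.0175)·[0.4829·22.7325 + 0.5171·0.0000] = 10.7868
Node d (S = 31.94): V_d = e^(−0.0175)·[0.4829·0.0000 + 0.5171·0.0000] = 0.0000
Node 0 (S = 40): V_0 = e^(−0.0175)·[0.4829·10.7868 + 0.5171·0.0000] = 5.1185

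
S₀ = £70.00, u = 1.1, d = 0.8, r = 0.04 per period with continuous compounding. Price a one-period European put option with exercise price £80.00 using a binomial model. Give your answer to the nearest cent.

£6.86

Risk-neutral probability p = (e^0.04 − 0.8)/(1.1 − 0.8) = 0.2408/0.3000 = 0.8027
Terminal stock prices: S_u = 77, S_d = 56
Terminal payoffs (K − S): max(3, 0) = 3, max(24, 0) = 24
Node 0 (S = 70): V_0 = e^(−0.04)·[0.8027·3.0000 + 0.1973·24.0000] = 6.8632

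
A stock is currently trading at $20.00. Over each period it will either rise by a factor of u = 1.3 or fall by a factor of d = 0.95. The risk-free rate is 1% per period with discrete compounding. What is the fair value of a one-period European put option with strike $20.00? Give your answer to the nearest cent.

$0.82

Risk-neutral probability p = (1 + 0.01 − 0.95)/(1.3 − 0.95) = 0.0600/0.3500 = 0.1714
Terminal stock prices: S_u = 26, S_d = 19
Terminal payoffs (K − S): max(-6, 0) = 0, max(1, 0) = 1
Node 0 (S = 20): V_0 = 1/1.01·[0.1714·0.0000 + 0.8286·1.0000] = 0.8204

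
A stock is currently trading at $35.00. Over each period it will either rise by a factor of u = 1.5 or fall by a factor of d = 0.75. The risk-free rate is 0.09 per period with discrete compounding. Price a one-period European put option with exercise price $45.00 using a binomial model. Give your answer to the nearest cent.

$9.40

Risk-neutral probability p = (1 + 0.09 − 0.75)/(1.5 − 0.75) = 0.3400/0.7500 = 0.4533
Terminal stock prices: S_u = 52.5, S_d = 26.25
Terminal payoffs (K − S): max(-7.5, 0) = 0, max(18.75, 0) = 18.75
Node 0 (S = 35): V_0 = 1/1.09·[0.4533·0.0000 + 0.5467·18.7500] = 9.4037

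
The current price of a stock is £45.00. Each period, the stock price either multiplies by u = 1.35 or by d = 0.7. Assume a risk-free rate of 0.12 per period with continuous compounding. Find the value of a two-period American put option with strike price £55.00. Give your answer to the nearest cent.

Risk-neutral probability p = (e^0.12 − 0.7)/(1.35 − 0.7) = 0.4275/0.6500 = 0.6577
Terminal stock prices: S_uu = 82.01, S_ud = 42.53, S_dd = 22.05
Terminal payoffs (K − S): max(-27.01, 0) = 0, max(12.47, 0) = 12.47, max(32.95, 0) = 32.95
Node u (S = 60.75): continuation = e^(−0.12)·[0.6577·0.0000 + 0.3423·12.4750] = 3.7875; exercise value = 0.0000 ≤ continuation, so V_u = 3.7875
Node d (S = 31.5): continuation = e^(−0.12)·[0.6577·12.4750 + 0.3423·32.9500] = 17.2806; exercise value = 23.5000 > continuation, so V_d = 23.5000 (exercise)
Node 0 (S = 45): continuation = e^(−0.12)·[0.6577·3.7875 + 0.3423·23.5000] = 9.3440; exercise value = 10.0000 > continuation, so V_0 = 10.0000 (exercise)

£10.00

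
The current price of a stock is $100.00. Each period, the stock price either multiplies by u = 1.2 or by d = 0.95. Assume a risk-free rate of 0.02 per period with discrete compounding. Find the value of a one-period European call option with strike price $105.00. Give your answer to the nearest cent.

$4.12

Risk-neutral probability p = (1 + 0.02 − 0.95)/(1.2 − 0.95) = 0.0700/0.2500 = 0.2800
Terminal stock prices: S_u = 120, S_d = 95
Terminal payoffs (S − K): max(15, 0) = 15, max(-10, 0) = 0
Node 0 (S = 100): V_0 = 1/1.02·[0.2800·15.0000 + 0.7200·0.0000] = 4.1176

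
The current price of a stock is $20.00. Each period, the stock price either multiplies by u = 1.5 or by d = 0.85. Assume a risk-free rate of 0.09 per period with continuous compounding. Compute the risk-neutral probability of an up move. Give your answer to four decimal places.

Risk-neutral probability p = (e^0.09 − 0.85)/(1.5 − 0.85) = 0.2442/0.6500 = 0.3757

p = 0.3757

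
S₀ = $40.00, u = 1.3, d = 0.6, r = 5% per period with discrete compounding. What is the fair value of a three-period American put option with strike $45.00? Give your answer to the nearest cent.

$10.58

Risk-neutral probability p = (1 + 0.05 − 0.6)/(1.3 − 0.6) = 0.4500/0.7000 = 0.6429
Terminal stock prices: S_uuu = 87.88, S_uud = 40.56, S_udd = 18.72, S_ddd = 8.64
Terminal payoffs (K − S): max(-42.88, 0) = 0, max(4.44, 0) = 4.44, max(26.28, 0) = 26.28, max(36.36, 0) = 36.36
Node uu (S = 67.6): continuation = 1/1.05·[0.6429·0.0000 + 0.3571·4.4400] = 1.5102; exercise value = 0.0000 ≤ continuation, so V_uu = 1.5102
Node ud (S = 31.2): continuation = 1/1.05·[0.6429·4.4400 + 0.3571·26.2800] = 11.6571; exercise value = 13.8000 > continuation, so V_ud = 13.8000 (exercise)
Node dd (S = 14.4): continuation = 1/1.05·[0.6429·26.2800 + 0.3571·36.3600] = 28.4571; exercise value = 30.6000 > continuation, so V_dd = 30.6000 (exercise)
Node u (S = 52): continuation = 1/1.05·[0.6429·1.5102 + 0.3571·13.8000] = 5.6185; exercise value = 0.0000 ≤ continuation, so V_u = 5.6185
Node d (S = 24): continuation = 1/1.05·[0.6429·13.8000 + 0.3571·30.6000] = 18.8571; exercise value = 21.0000 > continuation, so V_d = 21.0000 (exercise)
Node 0 (S = 40): continuation = 1/1.05·[0.6429·5.6185 + 0.3571·21.0000] = 10.5828; exercise value = 5.0000 ≤ continuation, so V_0 = 10.5828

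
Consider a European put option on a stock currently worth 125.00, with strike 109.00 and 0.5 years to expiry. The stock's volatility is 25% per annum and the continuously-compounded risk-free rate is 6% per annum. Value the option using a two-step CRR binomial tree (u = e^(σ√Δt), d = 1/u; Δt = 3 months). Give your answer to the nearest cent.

CRR parameters: u = e^(σ√Δt) = e^(0.25·√0.25) = 1.1331, d = 1/u = 0.8825
Per-period rate: rΔt = 0.06·0.25 = 0.015, so R = e^0.015 = 1.0151
Risk-neutral probability p = (e^0.015 − 0.8825)/(1.1331 − 0.8825) = 0.1326/0.2507 = 0.5291
Terminal stock prices: S_uu = 160.5, S_ud = 125, S_dd = 97.35
Terminal payoffs (K − S): max(-51.5, 0) = 0, max(-16, 0) = 0, max(11.65, 0) = 11.65
Node u (S = 141.6): V_u = e^(−0.015)·[0.5291·0.0000 + 0.4709·0.0000] = 0.0000
Node d (S = 110.3): V_d = e^(−0.015)·[0.5291·0.0000 + 0.4709·11.6499] = 5.4044
Node 0 (S = 125): V_0 = e^(−0.015)·[0.5291·0.0000 + 0.4709·5.4044] = 2.5071

2.51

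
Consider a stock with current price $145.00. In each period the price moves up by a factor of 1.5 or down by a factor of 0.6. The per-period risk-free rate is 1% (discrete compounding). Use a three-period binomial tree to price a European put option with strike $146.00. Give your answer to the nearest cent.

Risk-neutral probability p = (1 + 0.01 − 0.6)/(1.5 − 0.6) = 0.4100/0.9000 = 0.4556
Terminal stock prices: S_uuu = 489.4, S_uud = 195.8, S_udd = 78.3, S_ddd = 31.32
Terminal payoffs (K − S): max(-343.4, 0) = 0, max(-49.75, 0) = 0, max(67.7, 0) = 67.7, max(114.7, 0) = 114.7
Node uu (S = 326.2): V_uu = 1/1.01·[0.4556·0.0000 + 0.5444·0.0000] = 0.0000
Node ud (S = 130.5): V_ud = 1/1.01·[0.4556·0.0000 + 0.5444·67.7000] = 36.4939
Node dd (S = 52.2): V_dd = 1/1.01·[0.4556·67.7000 + 0.5444·114.6800] = 92.3545
Node u (S = 217.5): V_u = 1/1.01·[0.4556·0.0000 + 0.5444·36.4939] = 19.6722
Node d (S = 87): V_d = 1/1.01·[0.4556·36.4939 + 0.5444·92.3545] = 66.2444
Node 0 (S = 145): V_0 = 1/1.01·[0.4556·19.6722 + 0.5444·66.2444] = 44.5824

$44.58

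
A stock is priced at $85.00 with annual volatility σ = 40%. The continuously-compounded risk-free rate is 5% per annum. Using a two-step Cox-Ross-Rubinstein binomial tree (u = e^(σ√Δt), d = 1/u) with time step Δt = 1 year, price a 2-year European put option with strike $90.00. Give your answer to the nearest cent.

$15.73

CRR parameters: u = e^(σ√Δt) = e^(0.4·√1) = 1.4918, d = 1/u = 0.6703
Per-period rate: rΔt = 0.05·1 = 0.05, so R = e^0.05 = 1.0513
Risk-neutral probability p = (e^0.05 − 0.6703)/(1.4918 − 0.6703) = 0.3810/0.8215 = 0.4637
Terminal stock prices: S_uu = 189.2, S_ud = 85, S_dd = 38.19
Terminal payoffs (K − S): max(-99.17, 0) = 0, max(5, 0) = 5, max(51.81, 0) = 51.81
Node u (S = 126.8): V_u = e^(−0.05)·[0.4637·0.0000 + 0.5363·5.0000] = 2.5506
Node d (S = 56.98): V_d = e^(−0.05)·[0.4637·5.0000 + 0.5363·51.8070] = 28.6334
Node 0 (S = 85): V_0 = e^(−0.05)·[0.4637·2.5506 + 0.5363·28.6334] = 15.7316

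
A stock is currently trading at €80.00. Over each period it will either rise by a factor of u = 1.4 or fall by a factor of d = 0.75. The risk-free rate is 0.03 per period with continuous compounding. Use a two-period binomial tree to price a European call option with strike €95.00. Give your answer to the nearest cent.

€10.84

Risk-neutral probability p = (e^0.03 − 0.75)/(1.4 − 0.75) = 0.2805/0.6500 = 0.4315
Terminal stock prices: S_uu = 156.8, S_ud = 84, S_dd = 45
Terminal payoffs (S − K): max(61.8, 0) = 61.8, max(-11, 0) = 0, max(-50, 0) = 0
Node u (S = 112): V_u = e^(−0.03)·[0.4315·61.8000 + 0.5685·0.0000] = 25.8767
Node d (S = 60): V_d = e^(−0.03)·[0.4315·0.0000 + 0.5685·0.0000] = 0.0000
Node 0 (S = 80): V_0 = e^(−0.03)·[0.4315·25.8767 + 0.5685·0.0000] = 10.8350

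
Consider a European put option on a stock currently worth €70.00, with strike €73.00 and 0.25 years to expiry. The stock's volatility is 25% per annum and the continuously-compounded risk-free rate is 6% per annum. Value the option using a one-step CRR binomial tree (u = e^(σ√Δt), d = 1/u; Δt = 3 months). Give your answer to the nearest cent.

€5.21

CRR parameters: u = e^(σ√Δt) = e^(0.25·√0.25) = 1.1331, d = 1/u = 0.8825
Per-period rate: rΔt = 0.06·0.25 = 0.015, so R = e^0.015 = 1.0151
Risk-neutral probability p = (e^0.015 − 0.8825)/(1.1331 − 0.8825) = 0.1326/0.2507 = 0.5291
Terminal stock prices: S_u = 79.32, S_d = 61.77
Terminal payoffs (K − S): max(-6.32, 0) = 0, max(11.23, 0) = 11.23
Node 0 (S = 70): V_0 = e^(−0.015)·[0.5291·0.0000 + 0.4709·11.2252] = 5.2074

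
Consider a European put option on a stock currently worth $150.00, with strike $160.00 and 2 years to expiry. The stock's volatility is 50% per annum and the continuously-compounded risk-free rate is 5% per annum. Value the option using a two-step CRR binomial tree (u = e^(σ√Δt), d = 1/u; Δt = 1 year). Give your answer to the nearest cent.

$35.60

CRR parameters: u = e^(σ√Δt) = e^(0.5·√1) = 1.6487, d = 1/u = 0.6065
Per-period rate: rΔt = 0.05·1 = 0.05, so R = e^0.05 = 1.0513
Risk-neutral probability p = (e^0.05 − 0.6065)/(1.6487 − 0.6065) = 0.4447/1.0422 = 0.4267
Terminal stock prices: S_uu = 407.7, S_ud = 150, S_dd = 55.18
Terminal payoffs (K − S): max(-247.7, 0) = 0, max(10, 0) = 10, max(104.8, 0) = 104.8
Node u (S = 247.3): V_u = e^(−0.05)·[0.4267·0.0000 + 0.5733·10.0000] = 5.4531
Node d (S = 90.98): V_d = e^(−0.05)·[0.4267·10.0000 + 0.5733·104.8181] = 61.2171
Node 0 (S = 150): V_0 = e^(−0.05)·[0.4267·5.4531 + 0.5733·61.2171] = 35.5955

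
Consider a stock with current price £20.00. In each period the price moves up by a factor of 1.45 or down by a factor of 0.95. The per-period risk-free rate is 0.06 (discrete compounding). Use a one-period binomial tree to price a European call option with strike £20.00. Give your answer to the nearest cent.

Risk-neutral probability p = (1 + 0.06 − 0.95)/(1.45 − 0.95) = 0.1100/0.5000 = 0.2200
Terminal stock prices: S_u = 29, S_d = 19
Terminal payoffs (S − K): max(9, 0) = 9, max(-1, 0) = 0
Node 0 (S = 20): V_0 = 1/1.06·[0.2200·9.0000 + 0.7800·0.0000] = 1.8679

£1.87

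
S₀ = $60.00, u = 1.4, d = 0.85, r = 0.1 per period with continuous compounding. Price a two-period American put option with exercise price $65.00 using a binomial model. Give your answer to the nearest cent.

Risk-neutral probability p = (e^0.1 − 0.85)/(1.4 − 0.85) = 0.2552/0.5500 = 0.4639
Terminal stock prices: S_uu = 117.6, S_ud = 71.4, S_dd = 43.35
Terminal payoffs (K − S): max(-52.6, 0) = 0, max(-6.4, 0) = 0, max(21.65, 0) = 21.65
Node u (S = 84): continuation = e^(−0.1)·[0.4639·0.0000 + 0.5361·0.0000] = 0.0000; exercise value = 0.0000 ≤ continuation, so V_u = 0.0000
Node d (S = 51): continuation = e^(−0.1)·[0.4639·0.0000 + 0.5361·21.6500] = 10.5011; exercise value = 14.0000 > continuation, so V_d = 14.0000 (exercise)
Node 0 (S = 60): continuation = e^(−0.1)·[0.4639·0.0000 + 0.5361·14.0000] = 6.7906; exercise value = 5.0000 ≤ continuation, so V_0 = 6.7906

$6.79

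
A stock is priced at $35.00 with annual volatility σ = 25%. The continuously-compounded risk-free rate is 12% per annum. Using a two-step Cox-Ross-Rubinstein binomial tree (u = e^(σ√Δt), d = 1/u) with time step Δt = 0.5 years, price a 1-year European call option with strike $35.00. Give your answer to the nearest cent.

$5.22

CRR parameters: u = e^(σ√Δt) = e^(0.25·√0.5) = 1.1934, d = 1/u = 0.8380
Per-period rate: rΔt = 0.12·0.5 = 0.06, so R = e^0.06 = 1.0618
Risk-neutral probability p = (e^0.06 − 0.8380)/(1.1934 − 0.8380) = 0.2239/0.3554 = 0.6299
Terminal stock prices: S_uu = 49.84, S_ud = 35, S_dd = 24.58
Terminal payoffs (S − K): max(14.84, 0) = 14.84, max(0, 0) = 0, max(-10.42, 0) = 0
Node u (S = 41.77): V_u = e^(−0.06)·[0.6299·14.8442 + 0.3701·0.0000] = 8.8060
Node d (S = 29.33): V_d = e^(−0.06)·[0.6299·0.0000 + 0.3701·0.0000] = 0.0000
Node 0 (S = 35): V_0 = e^(−0.06)·[0.6299·8.8060 + 0.3701·0.0000] = 5.2240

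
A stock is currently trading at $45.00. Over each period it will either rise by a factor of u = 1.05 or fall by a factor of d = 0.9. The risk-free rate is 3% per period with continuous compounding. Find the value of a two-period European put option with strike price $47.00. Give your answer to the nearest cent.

Risk-neutral probability p = (e^0.03 − 0.9)/(1.05 − 0.9) = 0.1305/0.1500 = 0.8697
Terminal stock prices: S_uu = 49.61, S_ud = 42.52, S_dd = 36.45
Terminal payoffs (K − S): max(-2.613, 0) = 0, max(4.475, 0) = 4.475, max(10.55, 0) = 10.55
Node u (S = 47.25): V_u = e^(−0.03)·[0.8697·0.0000 + 0.1303·4.4750] = 0.5659
Node d (S = 40.5): V_d = e^(−0.03)·[0.8697·4.4750 + 0.1303·10.5500] = 5.1109
Node 0 (S = 45): V_0 = e^(−0.03)·[0.8697·0.5659 + 0.1303·5.1109] = 1.1239

$1.12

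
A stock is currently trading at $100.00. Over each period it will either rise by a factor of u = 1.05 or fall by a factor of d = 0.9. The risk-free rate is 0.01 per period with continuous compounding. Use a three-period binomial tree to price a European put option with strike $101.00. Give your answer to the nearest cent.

Risk-neutral probability p = (e^0.01 − 0.9)/(1.05 − 0.9) = 0.1101/0.1500 = 0.7337
Terminal stock prices: S_uuu = 115.8, S_uud = 99.23, S_udd = 85.05, S_ddd = 72.9
Terminal payoffs (K − S): max(-14.76, 0) = 0, max(1.775, 0) = 1.775, max(15.95, 0) = 15.95, max(28.1, 0) = 28.1
Node uu (S = 110.2): V_uu = e^(−0.01)·[0.7337·0.0000 + 0.2663·1.7750] = 0.4680
Node ud (S = 94.5): V_ud = e^(−0.01)·[0.7337·1.7750 + 0.2663·15.9500] = 5.4950
Node dd (S = 81): V_dd = e^(−0.01)·[0.7337·15.9500 + 0.2663·28.1000] = 18.9950
Node u (S = 105): V_u = e^(−0.01)·[0.7337·0.4680 + 0.2663·5.4950] = 1.7889
Node d (S = 90): V_d = e^(−0.01)·[0.7337·5.4950 + 0.2663·18.9950] = 9.0001
Node 0 (S = 100): V_0 = e^(−0.01)·[0.7337·1.7889 + 0.2663·9.0001] = 3.6726

$3.67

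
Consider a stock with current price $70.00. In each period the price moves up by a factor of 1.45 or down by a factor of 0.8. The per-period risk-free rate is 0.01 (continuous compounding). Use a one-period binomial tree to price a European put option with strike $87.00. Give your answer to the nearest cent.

Risk-neutral probability p = (e^0.01 − 0.8)/(1.45 − 0.8) = 0.2101/0.6500 = 0.3232
Terminal stock prices: S_u = 101.5, S_d = 56
Terminal payoffs (K − S): max(-14.5, 0) = 0, max(31, 0) = 31
Node 0 (S = 70): V_0 = e^(−0.01)·[0.3232·0.0000 + 0.6768·31.0000] = 20.7734

$20.77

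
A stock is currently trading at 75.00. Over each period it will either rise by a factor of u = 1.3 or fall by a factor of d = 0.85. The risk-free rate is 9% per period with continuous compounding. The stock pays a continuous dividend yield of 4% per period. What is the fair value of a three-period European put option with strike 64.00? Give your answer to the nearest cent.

Per-period risk-free factor R = e^0.09 = 1.0942; dividend-adjusted growth = e^(0.09−0.04) = 1.0513.
Risk-neutral probability p = (1.0513 − 0.85)/(1.3 − 0.85) = 0.2013/0.4500 = 0.4473
Terminal stock prices: S_uuu = 164.8, S_uud = 107.7, S_udd = 70.44, S_ddd = 46.06
Terminal payoffs (K − S): max(-100.8, 0) = 0, max(-43.74, 0) = 0, max(-6.444, 0) = 0, max(17.94, 0) = 17.94
Node uu (S = 126.8): V_uu = e^(−0.09)·[0.4473·0.0000 + 0.5527·0.0000] = 0.0000
Node ud (S = 82.88): V_ud = e^(−0.09)·[0.4473·0.0000 + 0.5527·0.0000] = 0.0000
Node dd (S = 54.19): V_dd = e^(−0.09)·[0.4473·0.0000 + 0.5527·17.9406] = 9.0629
Node u (S = 97.5): V_u = e^(−0.09)·[0.4473·0.0000 + 0.5527·0.0000] = 0.0000
Node d (S = 63.75): V_d = e^(−0.09)·[0.4473·0.0000 + 0.5527·9.0629] = 4.5782
Node 0 (S = 75): V_0 = e^(−0.09)·[0.4473·0.0000 + 0.5527·4.5782] = 2.3127

2.31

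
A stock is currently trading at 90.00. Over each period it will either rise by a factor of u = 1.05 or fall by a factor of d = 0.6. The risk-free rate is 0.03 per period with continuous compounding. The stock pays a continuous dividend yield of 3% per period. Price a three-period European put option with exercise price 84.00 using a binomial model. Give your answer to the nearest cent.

Per-period risk-free factor R = e^0.03 = 1.0305; dividend-adjusted growth = e^(0.03−0.03) = 1.0000.
Risk-neutral probability p = (1.0000 − 0.6)/(1.05 − 0.6) = 0.4000/0.4500 = 0.8889
Terminal stock prices: S_uuu = 104.2, S_uud = 59.54, S_udd = 34.02, S_ddd = 19.44
Terminal payoffs (K − S): max(-20.19, 0) = 0, max(24.46, 0) = 24.46, max(49.98, 0) = 49.98, max(64.56, 0) = 64.56
Node uu (S = 99.23): V_uu = e^(−0.03)·[0.8889·0.0000 + 0.1111·24.4650] = 2.6380
Node ud (S = 56.7): V_ud = e^(−0.03)·[0.8889·24.4650 + 0.1111·49.9800] = 26.4932
Node dd (S = 32.4): V_dd = e^(−0.03)·[0.8889·49.9800 + 0.1111·64.5600] = 50.0750
Node u (S = 94.5): V_u = e^(−0.03)·[0.8889·2.6380 + 0.1111·26.4932] = 5.1323
Node d (S = 54): V_d = e^(−0.03)·[0.8889·26.4932 + 0.1111·50.0750] = 28.2529
Node 0 (S = 90): V_0 = e^(−0.03)·[0.8889·5.1323 + 0.1111·28.2529] = 7.4736

7.47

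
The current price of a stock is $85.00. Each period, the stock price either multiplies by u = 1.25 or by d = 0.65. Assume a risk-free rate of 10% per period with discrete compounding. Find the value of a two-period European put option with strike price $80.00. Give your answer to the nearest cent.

Risk-neutral probability p = (1 + 0.1 − 0.65)/(1.25 − 0.65) = 0.4500/0.6000 = 0.7500
Terminal stock prices: S_uu = 132.8, S_ud = 69.06, S_dd = 35.91
Terminal payoffs (K − S): max(-52.81, 0) = 0, max(10.94, 0) = 10.94, max(44.09, 0) = 44.09
Node u (S = 106.2): V_u = 1/1.1·[0.7500·0.0000 + 0.2500·10.9375] = 2.4858
Node d (S = 55.25): V_d = 1/1.1·[0.7500·10.9375 + 0.2500·44.0875] = 17.4773
Node 0 (S = 85): V_0 = 1/1.1·[0.7500·2.4858 + 0.2500·17.4773] = 5.6670

$5.67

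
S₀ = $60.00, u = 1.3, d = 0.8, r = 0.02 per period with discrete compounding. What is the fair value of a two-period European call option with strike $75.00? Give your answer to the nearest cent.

$4.91

Risk-neutral probability p = (1 + 0.02 − 0.8)/(1.3 − 0.8) = 0.2200/0.5000 = 0.4400
Terminal stock prices: S_uu = 101.4, S_ud = 62.4, S_dd = 38.4
Terminal payoffs (S − K): max(26.4, 0) = 26.4, max(-12.6, 0) = 0, max(-36.6, 0) = 0
Node u (S = 78): V_u = 1/1.02·[0.4400·26.4000 + 0.5600·0.0000] = 11.3882
Node d (S = 48): V_d = 1/1.02·[0.4400·0.0000 + 0.5600·0.0000] = 0.0000
Node 0 (S = 60): V_0 = 1/1.02·[0.4400·11.3882 + 0.5600·0.0000] = 4.9126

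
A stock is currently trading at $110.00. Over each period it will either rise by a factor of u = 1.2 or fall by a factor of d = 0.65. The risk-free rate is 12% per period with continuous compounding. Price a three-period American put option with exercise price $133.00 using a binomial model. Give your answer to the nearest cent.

$23.00

Risk-neutral probability p = (e^0.12 − 0.65)/(1.2 − 0.65) = 0.4775/0.5500 = 0.8682
Terminal stock prices: S_uuu = 190.1, S_uud = 103, S_udd = 55.77, S_ddd = 30.21
Terminal payoffs (K − S): max(-57.08, 0) = 0, max(30.04, 0) = 30.04, max(77.23, 0) = 77.23, max(102.8, 0) = 102.8
Node uu (S = 158.4): continuation = e^(−0.12)·[0.8682·0.0000 + 0.1318·30.0400] = 3.5122; exercise value = 0.0000 ≤ continuation, so V_uu = 3.5122
Node ud (S = 85.8): continuation = e^(−0.12)·[0.8682·30.0400 + 0.1318·77.2300] = 32.1604; exercise value = 47.2000 > continuation, so V_ud = 47.2000 (exercise)
Node dd (S = 46.48): continuation = e^(−0.12)·[0.8682·77.2300 + 0.1318·102.7912] = 71.4854; exercise value = 86.5250 > continuation, so V_dd = 86.5250 (exercise)
Node u (S = 132): continuation = e^(−0.12)·[0.8682·3.5122 + 0.1318·47.2000] = 8.2229; exercise value = 1.0000 ≤ continuation, so V_u = 8.2229
Node d (S = 71.5): continuation = e^(−0.12)·[0.8682·47.2000 + 0.1318·86.5250] = 46.4604; exercise value = 61.5000 > continuation, so V_d = 61.5000 (exercise)
Node 0 (S = 110): continuation = e^(−0.12)·[0.8682·8.2229 + 0.1318·61.5000] = 13.5221; exercise value = 23.0000 > continuation, so V_0 = 23.0000 (exercise)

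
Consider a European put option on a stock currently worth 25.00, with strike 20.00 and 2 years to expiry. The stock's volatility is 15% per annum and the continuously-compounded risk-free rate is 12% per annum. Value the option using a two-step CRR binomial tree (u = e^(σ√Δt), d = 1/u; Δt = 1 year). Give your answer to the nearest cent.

CRR parameters: u = e^(σ√Δt) = e^(0.15·√1) = 1.1618, d = 1/u = 0.8607
Per-period rate: rΔt = 0.12·1 = 0.12, so R = e^0.12 = 1.1275
Risk-neutral probability p = (e^0.12 − 0.8607)/(1.1618 − 0.8607) = 0.2668/0.3011 = 0.8860
Terminal stock prices: S_uu = 33.75, S_ud = 25, S_dd = 18.52
Terminal payoffs (K − S): max(-13.75, 0) = 0, max(-5, 0) = 0, max(1.48, 0) = 1.48
Node u (S = 29.05): V_u = e^(−0.12)·[0.8860·0.0000 + 0.1140·0.0000] = 0.0000
Node d (S = 21.52): V_d = e^(−0.12)·[0.8860·0.0000 + 0.1140·1.4795] = 0.1496
Node 0 (S = 25): V_0 = e^(−0.12)·[0.8860·0.0000 + 0.1140·0.1496] = 0.0151

0.02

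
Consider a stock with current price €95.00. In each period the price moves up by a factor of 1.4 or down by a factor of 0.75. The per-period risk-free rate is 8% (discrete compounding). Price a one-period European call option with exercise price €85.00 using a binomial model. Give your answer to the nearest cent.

€22.56

Risk-neutral probability p = (1 + 0.08 − 0.75)/(1.4 − 0.75) = 0.3300/0.6500 = 0.5077
Terminal stock prices: S_u = 133, S_d = 71.25
Terminal payoffs (S − K): max(48, 0) = 48, max(-13.75, 0) = 0
Node 0 (S = 95): V_0 = 1/1.08·[0.5077·48.0000 + 0.4923·0.0000] = 22.5641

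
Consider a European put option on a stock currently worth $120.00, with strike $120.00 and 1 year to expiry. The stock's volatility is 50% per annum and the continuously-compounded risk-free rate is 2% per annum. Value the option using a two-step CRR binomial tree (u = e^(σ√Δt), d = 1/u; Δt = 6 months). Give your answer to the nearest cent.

CRR parameters: u = e^(σ√Δt) = e^(0.5·√0.5) = 1.4241, d = 1/u = 0.7022
Per-period rate: rΔt = 0.02·0.5 = 0.01, so R = e^0.01 = 1.0101
Risk-neutral probability p = (e^0.01 − 0.7022)/(1.4241 − 0.7022) = 0.3079/0.7219 = 0.4264
Terminal stock prices: S_uu = 243.4, S_ud = 120, S_dd = 59.17
Terminal payoffs (K − S): max(-123.4, 0) = 0, max(0, 0) = 0, max(60.83, 0) = 60.83
Node u (S = 170.9): V_u = e^(−0.01)·[0.4264·0.0000 + 0.5736·0.0000] = 0.0000
Node d (S = 84.26): V_d = e^(−0.01)·[0.4264·0.0000 + 0.5736·60.8318] = 34.5434
Node 0 (S = 120): V_0 = e^(−0.01)·[0.4264·0.0000 + 0.5736·34.5434] = 19.6155

$19.62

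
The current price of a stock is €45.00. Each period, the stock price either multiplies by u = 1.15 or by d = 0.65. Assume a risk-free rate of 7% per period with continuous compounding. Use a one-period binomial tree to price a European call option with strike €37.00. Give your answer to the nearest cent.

€11.62

Risk-neutral probability p = (e^0.07 − 0.65)/(1.15 − 0.65) = 0.4225/0.5000 = 0.8450
Terminal stock prices: S_u = 51.75, S_d = 29.25
Terminal payoffs (S − K): max(14.75, 0) = 14.75, max(-7.75, 0) = 0
Node 0 (S = 45): V_0 = e^(−0.07)·[0.8450·14.7500 + 0.1550·0.0000] = 11.6213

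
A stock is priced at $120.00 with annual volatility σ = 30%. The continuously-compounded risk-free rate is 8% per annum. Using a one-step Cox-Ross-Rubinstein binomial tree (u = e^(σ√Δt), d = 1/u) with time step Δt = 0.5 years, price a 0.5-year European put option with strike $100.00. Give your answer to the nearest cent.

CRR parameters: u = e^(σ√Δt) = e^(0.3·√0.5) = 1.2363, d = 1/u = 0.8089
Per-period rate: rΔt = 0.08·0.5 = 0.04, so R = e^0.04 = 1.0408
Risk-neutral probability p = (e^0.04 − 0.8089)/(1.2363 − 0.8089) = 0.2320/0.4275 = 0.5426
Terminal stock prices: S_u = 148.4, S_d = 97.06
Terminal payoffs (K − S): max(-48.36, 0) = 0, max(2.937, 0) = 2.937
Node 0 (S = 120): V_0 = e^(−0.04)·[0.5426·0.0000 + 0.4574·2.9371] = 1.2906

$1.29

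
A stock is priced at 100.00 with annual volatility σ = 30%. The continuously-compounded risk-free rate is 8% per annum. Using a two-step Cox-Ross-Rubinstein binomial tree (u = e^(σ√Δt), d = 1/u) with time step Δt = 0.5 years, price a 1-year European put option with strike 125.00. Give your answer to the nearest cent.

CRR parameters: u = e^(σ√Δt) = e^(0.3·√0.5) = 1.2363, d = 1/u = 0.8089
Per-period rate: rΔt = 0.08·0.5 = 0.04, so R = e^0.04 = 1.0408
Risk-neutral probability p = (e^0.04 − 0.8089)/(1.2363 − 0.8089) = 0.2320/0.4275 = 0.5426
Terminal stock prices: S_uu = 152.8, S_ud = 100, S_dd = 65.43
Terminal payoffs (K − S): max(-27.85, 0) = 0, max(25, 0) = 25, max(59.57, 0) = 59.57
Node u (S = 123.6): V_u = e^(−0.04)·[0.5426·0.0000 + 0.4574·25.0000] = 10.9857
Node d (S = 80.89): V_d = e^(−0.04)·[0.5426·25.0000 + 0.4574·59.5749] = 39.2129
Node 0 (S = 100): V_0 = e^(−0.04)·[0.5426·10.9857 + 0.4574·39.2129] = 22.9587

22.96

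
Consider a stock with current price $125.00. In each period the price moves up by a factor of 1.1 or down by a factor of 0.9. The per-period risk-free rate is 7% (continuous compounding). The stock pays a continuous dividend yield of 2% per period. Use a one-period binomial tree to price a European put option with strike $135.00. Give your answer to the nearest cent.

$5.11

Per-period risk-free factor R = e^0.07 = 1.0725; dividend-adjusted growth = e^(0.07−0.02) = 1.0513.
Risk-neutral probability p = (1.0513 − 0.9)/(1.1 − 0.9) = 0.1513/0.2000 = 0.7564
Terminal stock prices: S_u = 137.5, S_d = 112.5
Terminal payoffs (K − S): max(-2.5, 0) = 0, max(22.5, 0) = 22.5
Node 0 (S = 125): V_0 = e^(−0.07)·[0.7564·0.0000 + 0.2436·22.5000] = 5.1114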